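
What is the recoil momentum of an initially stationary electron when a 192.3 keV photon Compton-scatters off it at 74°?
1.1184e-22 kg·m/s

The electron is initially at rest, so by conservation of momentum:
p⃗_e = p⃗₀ − p⃗'  (incident photon momentum minus scattered photon momentum)

Photon momentum magnitudes (p = h/λ = E/c):
λ₀ = hc/E₀ = 6.4474 pm → p₀ = h/λ₀ = 1.0277e-22 kg·m/s
Δλ = λ_C(1 − cos 74°) = 1.7575 pm
λ' = 8.2050 pm → p' = h/λ' = 8.0757e-23 kg·m/s

The scattered photon makes angle θ = 74° with the incident direction, so by the law of cosines:
|p⃗_e|² = p₀² + p'² − 2p₀p'cos θ
|p⃗_e|² = (1.0277e-22)² + (8.0757e-23)² − 2·1.0277e-22·8.0757e-23·cos(74°)
|p⃗_e| = 1.1184e-22 kg·m/s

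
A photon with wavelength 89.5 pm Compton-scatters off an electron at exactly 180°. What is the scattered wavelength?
94.3526 pm

Using the Compton formula: λ' = λ + λ_C(1 − cos θ)

For θ = 180°, cos θ = -1 (exact) = -1.0000, so:
1 − cos 180° = 1 − (-1) = 2.0000

Δλ = λ_C × 2.0000 = 2.4263 × 2.0000 = 4.8526 pm

λ' = 89.5 + 4.8526 = 94.3526 pm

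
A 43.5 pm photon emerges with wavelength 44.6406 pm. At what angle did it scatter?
58.00°

First find the wavelength shift:
Δλ = λ' - λ = 44.6406 - 43.5 = 1.1406 pm

Using Δλ = λ_C(1 - cos θ), with λ_C = h/(m_e·c) ≈ 2.42631024 pm:
cos θ = 1 - Δλ/λ_C
cos θ = 1 - 1.1406/2.42631024
cos θ = 0.529903

θ = arccos(0.529903)
θ = 58.00°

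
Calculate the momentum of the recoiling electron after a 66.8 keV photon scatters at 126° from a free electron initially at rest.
5.8217e-23 kg·m/s

The electron is initially at rest, so by conservation of momentum:
p⃗_e = p⃗₀ − p⃗'  (incident photon momentum minus scattered photon momentum)

Photon momentum magnitudes (p = h/λ = E/c):
λ₀ = hc/E₀ = 18.5605 pm → p₀ = h/λ₀ = 3.5700e-23 kg·m/s
Δλ = λ_C(1 − cos 126°) = 3.8525 pm
λ' = 22.4130 pm → p' = h/λ' = 2.9564e-23 kg·m/s

The scattered photon makes angle θ = 126° with the incident direction, so by the law of cosines:
|p⃗_e|² = p₀² + p'² − 2p₀p'cos θ
|p⃗_e|² = (3.5700e-23)² + (2.9564e-23)² − 2·3.5700e-23·2.9564e-23·cos(126°)
|p⃗_e| = 5.8217e-23 kg·m/s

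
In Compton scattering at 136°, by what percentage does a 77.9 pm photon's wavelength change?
5.3551%

Calculate the Compton shift:
Δλ = λ_C(1 - cos(136°))
Δλ = 2.4263 × (1 - cos(136°))
Δλ = 2.4263 × 1.7193
Δλ = 4.1717 pm

Percentage change:
(Δλ/λ₀) × 100 = (4.1717/77.9) × 100
= 5.3551%

(Intermediate values are shown rounded; full precision is carried through to the final answer.)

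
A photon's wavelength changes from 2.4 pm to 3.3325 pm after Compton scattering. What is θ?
52.00°

First find the wavelength shift:
Δλ = λ' - λ = 3.3325 - 2.4 = 0.9325 pm

Using Δλ = λ_C(1 - cos θ), with λ_C = h/(m_e·c) ≈ 2.42631024 pm:
cos θ = 1 - Δλ/λ_C
cos θ = 1 - 0.9325/2.42631024
cos θ = 0.615672

θ = arccos(0.615672)
θ = 52.00°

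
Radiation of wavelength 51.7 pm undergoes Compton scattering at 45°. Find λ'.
52.4106 pm

Using the Compton formula: λ' = λ + λ_C(1 − cos θ)

For θ = 45°, cos θ = √2/2 (exact) ≈ 0.7071, so:
1 − cos 45° = 1 − (√2/2) ≈ 0.2929

Δλ = λ_C × 0.2929 = 2.4263 × 0.2929 = 0.7106 pm

λ' = 51.7 + 0.7106 = 52.4106 pm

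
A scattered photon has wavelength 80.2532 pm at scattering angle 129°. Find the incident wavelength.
76.3000 pm

From λ' = λ + Δλ, we have λ = λ' - Δλ

First calculate the Compton shift:
Δλ = λ_C(1 - cos θ)
Δλ = 2.4263 × (1 - cos(129°))
Δλ = 2.4263 × 1.6293
Δλ = 3.9532 pm

Initial wavelength:
λ = λ' - Δλ
λ = 80.2532 - 3.9532
λ = 76.3000 pm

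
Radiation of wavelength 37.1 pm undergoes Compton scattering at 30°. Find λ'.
37.4251 pm

Using the Compton formula: λ' = λ + λ_C(1 − cos θ)

For θ = 30°, cos θ = √3/2 (exact) ≈ 0.8660, so:
1 − cos 30° = 1 − (√3/2) ≈ 0.1340

Δλ = λ_C × 0.1340 = 2.4263 × 0.1340 = 0.3251 pm

λ' = 37.1 + 0.3251 = 37.4251 pm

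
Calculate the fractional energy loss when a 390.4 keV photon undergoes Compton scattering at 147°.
0.5842 (or 58.42%)

Calculate initial and final photon energies:

Initial: E₀ = 390.4 keV → λ₀ = 3.1758 pm
Compton shift: Δλ = 4.4612 pm
Final wavelength: λ' = 7.6370 pm
Final energy: E' = 162.3465 keV

Fractional energy loss:
(E₀ - E')/E₀ = (390.4000 - 162.3465)/390.4000
= 228.0535/390.4000
= 0.5842
= 58.42%

(Intermediate values are shown rounded; full precision is carried through to the final answer.)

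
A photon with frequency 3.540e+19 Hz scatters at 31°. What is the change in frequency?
1.392e+18 Hz (decrease)

Convert frequency to wavelength (c = 299792458 m/s):
λ₀ = c/f₀ = 299792458/3.540e+19 = 8.4687135e-12 m = 8.4687 pm

Calculate Compton shift:
Δλ = λ_C(1 - cos(31°)) = 0.3466 pm

Final wavelength:
λ' = λ₀ + Δλ = 8.4687 + 0.3466 = 8.8153 pm

Final frequency:
f' = c/λ' = 299792458/8.8152699e-12 = 3.4008313e+19 Hz

Frequency shift (decrease):
Δf = f₀ - f' = 3.540e+19 - 3.4008313e+19 = 1.392e+18 Hz

(Intermediate values are shown rounded; full precision is carried through to the final answer.)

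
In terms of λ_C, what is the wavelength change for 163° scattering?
1.9563 λ_C

The Compton shift formula is:
Δλ = λ_C(1 - cos θ)

Dividing both sides by λ_C:
Δλ/λ_C = 1 - cos θ

For θ = 163°:
Δλ/λ_C = 1 - cos(163°)
Δλ/λ_C = 1 - -0.9563
Δλ/λ_C = 1.9563

This means the shift is 1.9563 × λ_C = 4.7466 pm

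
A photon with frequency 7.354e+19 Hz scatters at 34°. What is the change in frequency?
6.792e+18 Hz (decrease)

Convert frequency to wavelength (c = 299792458 m/s):
λ₀ = c/f₀ = 299792458/7.354e+19 = 4.0765904e-12 m = 4.0766 pm

Calculate Compton shift:
Δλ = λ_C(1 - cos(34°)) = 0.4148 pm

Final wavelength:
λ' = λ₀ + Δλ = 4.0766 + 0.4148 = 4.4914 pm

Final frequency:
f' = c/λ' = 299792458/4.4913983e-12 = 6.6748135e+19 Hz

Frequency shift (decrease):
Δf = f₀ - f' = 7.354e+19 - 6.6748135e+19 = 6.792e+18 Hz

(Intermediate values are shown rounded; full precision is carried through to the final answer.)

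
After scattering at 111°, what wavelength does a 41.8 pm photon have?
45.0958 pm

Using the Compton scattering formula:
λ' = λ + Δλ = λ + λ_C(1 - cos θ)

Given:
- Initial wavelength λ = 41.8 pm
- Scattering angle θ = 111°
- Compton wavelength λ_C ≈ 2.4263 pm

Calculate the shift:
Δλ = 2.4263 × (1 - cos(111°))
Δλ = 2.4263 × 1.3584
Δλ = 3.2958 pm

Final wavelength:
λ' = 41.8 + 3.2958 = 45.0958 pm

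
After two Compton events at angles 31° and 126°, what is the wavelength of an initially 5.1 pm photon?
9.2990 pm

Apply Compton shift twice:

First scattering at θ₁ = 31°:
Δλ₁ = λ_C(1 - cos(31°))
Δλ₁ = 2.4263 × 0.1428
Δλ₁ = 0.3466 pm

After first scattering:
λ₁ = 5.1 + 0.3466 = 5.4466 pm

Second scattering at θ₂ = 126°:
Δλ₂ = λ_C(1 - cos(126°))
Δλ₂ = 2.4263 × 1.5878
Δλ₂ = 3.8525 pm

Final wavelength:
λ₂ = 5.4466 + 3.8525 = 9.2990 pm

Total shift: Δλ_total = 0.3466 + 3.8525 = 4.1990 pm

(Intermediate values are shown rounded; full precision is carried through to the final answer.)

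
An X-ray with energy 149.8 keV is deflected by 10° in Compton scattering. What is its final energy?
149.1358 keV

First convert energy to wavelength:
λ = hc/E, with hc ≈ 1239.842 keV·pm (i.e. 1239.842 eV·nm)

For E = 149.8 keV = 149800 eV:
λ = 1239.842 keV·pm / 149.8 keV
λ = 8.2766 pm

Calculate the Compton shift:
Δλ = λ_C(1 - cos(10°)) = 2.4263 × 0.0152
Δλ = 0.0369 pm

Final wavelength:
λ' = 8.2766 + 0.0369 = 8.3135 pm

Final energy:
E' = hc/λ' = 1239.842 / 8.3135 = 149.1358 keV

(Intermediate values are shown rounded; full precision is carried through to the final answer.)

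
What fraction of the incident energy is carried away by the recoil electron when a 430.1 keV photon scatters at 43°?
0.1844 (or 18.44%)

Calculate initial and final photon energies:

Initial: E₀ = 430.1 keV → λ₀ = 2.8827 pm
Compton shift: Δλ = 0.6518 pm
Final wavelength: λ' = 3.5345 pm
Final energy: E' = 350.7826 keV

Fractional energy loss:
(E₀ - E')/E₀ = (430.1000 - 350.7826)/430.1000
= 79.3174/430.1000
= 0.1844
= 18.44%

(Intermediate values are shown rounded; full precision is carried through to the final answer.)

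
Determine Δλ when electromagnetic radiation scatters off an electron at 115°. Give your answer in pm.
3.4517 pm

Using the Compton scattering formula:
Δλ = λ_C(1 - cos θ)

where λ_C = h/(m_e·c) ≈ 2.4263 pm is the Compton wavelength of an electron.

For θ = 115°:
cos(115°) = -0.4226
1 - cos(115°) = 1.4226

Δλ = 2.4263 × 1.4226
Δλ = 3.4517 pm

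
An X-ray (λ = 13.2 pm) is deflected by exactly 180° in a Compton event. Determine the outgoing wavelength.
18.0526 pm

Using the Compton formula: λ' = λ + λ_C(1 − cos θ)

For θ = 180°, cos θ = -1 (exact) = -1.0000, so:
1 − cos 180° = 1 − (-1) = 2.0000

Δλ = λ_C × 2.0000 = 2.4263 × 2.0000 = 4.8526 pm

λ' = 13.2 + 4.8526 = 18.0526 pm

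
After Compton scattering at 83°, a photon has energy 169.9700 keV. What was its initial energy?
240.0999 keV

Convert final energy to wavelength (hc ≈ 1239.842 keV·pm):
λ' = hc/E' = 1239.842 / 169.9700 = 7.2945 pm

Calculate the Compton shift:
Δλ = λ_C(1 - cos(83°))
Δλ = 2.4263 × (1 - cos(83°))
Δλ = 2.1306 pm

Initial wavelength:
λ = λ' - Δλ = 7.2945 - 2.1306 = 5.1639 pm

Initial energy:
E = hc/λ = 1239.842 / 5.1639 = 240.0999 keV

(Intermediate values are shown rounded; full precision is carried through to the final answer.)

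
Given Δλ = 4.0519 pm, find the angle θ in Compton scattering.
132.07°

From the Compton formula Δλ = λ_C(1 - cos θ), we can solve for θ:

cos θ = 1 - Δλ/λ_C

Given:
- Δλ = 4.0519 pm
- λ_C = h/(m_e·c) ≈ 2.42631024 pm

cos θ = 1 - 4.0519/2.42631024
cos θ = 1 - 1.669984
cos θ = -0.669984

θ = arccos(-0.669984)
θ = 132.07°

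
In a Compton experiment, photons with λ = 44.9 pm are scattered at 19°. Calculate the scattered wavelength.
45.0322 pm

Using the Compton scattering formula:
λ' = λ + Δλ = λ + λ_C(1 - cos θ)

Given:
- Initial wavelength λ = 44.9 pm
- Scattering angle θ = 19°
- Compton wavelength λ_C ≈ 2.4263 pm

Calculate the shift:
Δλ = 2.4263 × (1 - cos(19°))
Δλ = 2.4263 × 0.0545
Δλ = 0.1322 pm

Final wavelength:
λ' = 44.9 + 0.1322 = 45.0322 pm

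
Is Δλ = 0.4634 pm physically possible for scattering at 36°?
Yes, consistent

Calculate the expected shift for θ = 36°:

Δλ_expected = λ_C(1 - cos(36°))
Δλ_expected = 2.4263 × (1 - cos(36°))
Δλ_expected = 2.4263 × 0.1910
Δλ_expected = 0.4634 pm

Given shift: 0.4634 pm
Expected shift: 0.4634 pm
Difference: 0.0000 pm

The values match. This is consistent with Compton scattering at the stated angle.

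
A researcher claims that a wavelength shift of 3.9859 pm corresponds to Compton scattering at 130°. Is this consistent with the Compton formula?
Yes, consistent

Calculate the expected shift for θ = 130°:

Δλ_expected = λ_C(1 - cos(130°))
Δλ_expected = 2.4263 × (1 - cos(130°))
Δλ_expected = 2.4263 × 1.6428
Δλ_expected = 3.9859 pm

Given shift: 3.9859 pm
Expected shift: 3.9859 pm
Difference: 0.0000 pm

The values match. This is consistent with Compton scattering at the stated angle.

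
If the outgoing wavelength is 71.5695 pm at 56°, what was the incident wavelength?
70.5000 pm

From λ' = λ + Δλ, we have λ = λ' - Δλ

First calculate the Compton shift:
Δλ = λ_C(1 - cos θ)
Δλ = 2.4263 × (1 - cos(56°))
Δλ = 2.4263 × 0.4408
Δλ = 1.0695 pm

Initial wavelength:
λ = λ' - Δλ
λ = 71.5695 - 1.0695
λ = 70.5000 pm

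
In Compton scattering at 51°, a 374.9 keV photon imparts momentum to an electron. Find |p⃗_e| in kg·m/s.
1.5885e-22 kg·m/s

The electron is initially at rest, so by conservation of momentum:
p⃗_e = p⃗₀ − p⃗'  (incident photon momentum minus scattered photon momentum)

Photon momentum magnitudes (p = h/λ = E/c):
λ₀ = hc/E₀ = 3.3071 pm → p₀ = h/λ₀ = 2.0036e-22 kg·m/s
Δλ = λ_C(1 − cos 51°) = 0.8994 pm
λ' = 4.2065 pm → p' = h/λ' = 1.5752e-22 kg·m/s

The scattered photon makes angle θ = 51° with the incident direction, so by the law of cosines:
|p⃗_e|² = p₀² + p'² − 2p₀p'cos θ
|p⃗_e|² = (2.0036e-22)² + (1.5752e-22)² − 2·2.0036e-22·1.5752e-22·cos(51°)
|p⃗_e| = 1.5885e-22 kg·m/s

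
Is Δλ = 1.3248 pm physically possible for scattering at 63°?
Yes, consistent

Calculate the expected shift for θ = 63°:

Δλ_expected = λ_C(1 - cos(63°))
Δλ_expected = 2.4263 × (1 - cos(63°))
Δλ_expected = 2.4263 × 0.5460
Δλ_expected = 1.3248 pm

Given shift: 1.3248 pm
Expected shift: 1.3248 pm
Difference: 0.0000 pm

The values match. This is consistent with Compton scattering at the stated angle.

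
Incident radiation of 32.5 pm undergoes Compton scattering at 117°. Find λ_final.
36.0278 pm

Using the Compton scattering formula:
λ' = λ + Δλ = λ + λ_C(1 - cos θ)

Given:
- Initial wavelength λ = 32.5 pm
- Scattering angle θ = 117°
- Compton wavelength λ_C ≈ 2.4263 pm

Calculate the shift:
Δλ = 2.4263 × (1 - cos(117°))
Δλ = 2.4263 × 1.4540
Δλ = 3.5278 pm

Final wavelength:
λ' = 32.5 + 3.5278 = 36.0278 pm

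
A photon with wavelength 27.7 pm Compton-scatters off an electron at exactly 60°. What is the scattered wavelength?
28.9132 pm

Using the Compton formula: λ' = λ + λ_C(1 − cos θ)

For θ = 60°, cos θ = 1/2 (exact) = 0.5000, so:
1 − cos 60° = 1 − (1/2) = 0.5000

Δλ = λ_C × 0.5000 = 2.4263 × 0.5000 = 1.2132 pm

λ' = 27.7 + 1.2132 = 28.9132 pm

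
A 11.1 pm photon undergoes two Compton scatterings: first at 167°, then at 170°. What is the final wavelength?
20.7062 pm

Apply Compton shift twice:

First scattering at θ₁ = 167°:
Δλ₁ = λ_C(1 - cos(167°))
Δλ₁ = 2.4263 × 1.9744
Δλ₁ = 4.7904 pm

After first scattering:
λ₁ = 11.1 + 4.7904 = 15.8904 pm

Second scattering at θ₂ = 170°:
Δλ₂ = λ_C(1 - cos(170°))
Δλ₂ = 2.4263 × 1.9848
Δλ₂ = 4.8158 pm

Final wavelength:
λ₂ = 15.8904 + 4.8158 = 20.7062 pm

Total shift: Δλ_total = 4.7904 + 4.8158 = 9.6062 pm

(Intermediate values are shown rounded; full precision is carried through to the final answer.)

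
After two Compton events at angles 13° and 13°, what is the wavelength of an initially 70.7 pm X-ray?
70.8244 pm

Apply Compton shift twice:

First scattering at θ₁ = 13°:
Δλ₁ = λ_C(1 - cos(13°))
Δλ₁ = 2.4263 × 0.0256
Δλ₁ = 0.0622 pm

After first scattering:
λ₁ = 70.7 + 0.0622 = 70.7622 pm

Second scattering at θ₂ = 13°:
Δλ₂ = λ_C(1 - cos(13°))
Δλ₂ = 2.4263 × 0.0256
Δλ₂ = 0.0622 pm

Final wavelength:
λ₂ = 70.7622 + 0.0622 = 70.8244 pm

Total shift: Δλ_total = 0.0622 + 0.0622 = 0.1244 pm

(Intermediate values are shown rounded; full precision is carried through to the final answer.)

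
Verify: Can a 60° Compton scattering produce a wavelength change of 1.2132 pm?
Yes, consistent

Calculate the expected shift for θ = 60°:

Δλ_expected = λ_C(1 - cos(60°))
Δλ_expected = 2.4263 × (1 - cos(60°))
Δλ_expected = 2.4263 × 0.5000
Δλ_expected = 1.2132 pm

Given shift: 1.2132 pm
Expected shift: 1.2132 pm
Difference: 0.0000 pm

The values match. This is consistent with Compton scattering at the stated angle.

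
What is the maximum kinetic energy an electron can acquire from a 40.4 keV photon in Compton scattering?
5.5159 keV

Maximum energy transfer occurs at θ = 180° (backscattering).

Initial photon: E₀ = 40.4 keV → λ₀ = 30.6892 pm

Maximum Compton shift (at 180°):
Δλ_max = 2λ_C = 2 × 2.4263 = 4.8526 pm

Final wavelength:
λ' = 30.6892 + 4.8526 = 35.5418 pm

Minimum photon energy (maximum energy to electron):
E'_min = hc/λ' = 34.8841 keV

Maximum electron kinetic energy:
K_max = E₀ - E'_min = 40.4000 - 34.8841 = 5.5159 keV

(Intermediate values are shown rounded; full precision is carried through to the final answer.)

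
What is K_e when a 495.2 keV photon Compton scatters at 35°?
73.8452 keV

By energy conservation: K_e = E_initial - E_final

First find the scattered photon energy:
Initial wavelength: λ = hc/E = 2.5037 pm
Compton shift: Δλ = λ_C(1 - cos(35°)) = 0.4388 pm
Final wavelength: λ' = 2.5037 + 0.4388 = 2.9425 pm
Final photon energy: E' = hc/λ' = 421.3548 keV

Electron kinetic energy:
K_e = E - E' = 495.2000 - 421.3548 = 73.8452 keV

(Intermediate values are shown rounded; full precision is carried through to the final answer.)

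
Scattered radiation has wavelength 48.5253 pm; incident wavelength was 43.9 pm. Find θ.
155.00°

First find the wavelength shift:
Δλ = λ' - λ = 48.5253 - 43.9 = 4.6253 pm

Using Δλ = λ_C(1 - cos θ), with λ_C = h/(m_e·c) ≈ 2.42631024 pm:
cos θ = 1 - Δλ/λ_C
cos θ = 1 - 4.6253/2.42631024
cos θ = -0.906310

θ = arccos(-0.906310)
θ = 155.00°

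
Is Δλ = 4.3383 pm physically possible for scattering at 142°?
Yes, consistent

Calculate the expected shift for θ = 142°:

Δλ_expected = λ_C(1 - cos(142°))
Δλ_expected = 2.4263 × (1 - cos(142°))
Δλ_expected = 2.4263 × 1.7880
Δλ_expected = 4.3383 pm

Given shift: 4.3383 pm
Expected shift: 4.3383 pm
Difference: 0.0000 pm

The values match. This is consistent with Compton scattering at the stated angle.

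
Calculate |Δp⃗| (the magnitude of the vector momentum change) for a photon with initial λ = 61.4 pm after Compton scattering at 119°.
1.8084e-23 kg·m/s

Photon momentum magnitude is p = h/λ.

Initial momentum:
p₀ = h/λ = 6.6261e-34/6.1400e-11 = 1.0792e-23 kg·m/s

After scattering:
λ' = λ + Δλ = 61.4 + 3.6026 = 65.0026 pm
p' = h/λ' = 6.6261e-34/6.5003e-11 = 1.0194e-23 kg·m/s

Momentum is a vector; the scattered photon's direction makes angle θ = 119° with the incident direction. The magnitude of the vector change Δp⃗ = p⃗₀ − p⃗' is found from the law of cosines:
|Δp⃗|² = p₀² + p'² − 2p₀p'cos θ
|Δp⃗|² = (1.0792e-23)² + (1.0194e-23)² − 2·1.0792e-23·1.0194e-23·cos(119°)
|Δp⃗| = 1.8084e-23 kg·m/s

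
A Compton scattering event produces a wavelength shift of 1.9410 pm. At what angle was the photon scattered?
78.46°

From the Compton formula Δλ = λ_C(1 - cos θ), we can solve for θ:

cos θ = 1 - Δλ/λ_C

Given:
- Δλ = 1.9410 pm
- λ_C = h/(m_e·c) ≈ 2.42631024 pm

cos θ = 1 - 1.9410/2.42631024
cos θ = 1 - 0.799980
cos θ = 0.200020

θ = arccos(0.200020)
θ = 78.46°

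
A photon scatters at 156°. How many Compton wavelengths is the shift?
1.9135 λ_C

The Compton shift formula is:
Δλ = λ_C(1 - cos θ)

Dividing both sides by λ_C:
Δλ/λ_C = 1 - cos θ

For θ = 156°:
Δλ/λ_C = 1 - cos(156°)
Δλ/λ_C = 1 - -0.9135
Δλ/λ_C = 1.9135

This means the shift is 1.9135 × λ_C = 4.6429 pm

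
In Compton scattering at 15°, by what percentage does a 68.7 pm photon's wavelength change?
0.1203%

Calculate the Compton shift:
Δλ = λ_C(1 - cos(15°))
Δλ = 2.4263 × (1 - cos(15°))
Δλ = 2.4263 × 0.0341
Δλ = 0.0827 pm

Percentage change:
(Δλ/λ₀) × 100 = (0.0827/68.7) × 100
= 0.1203%

(Intermediate values are shown rounded; full precision is carried through to the final answer.)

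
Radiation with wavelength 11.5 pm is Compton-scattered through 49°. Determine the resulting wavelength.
12.3345 pm

Using the Compton scattering formula:
λ' = λ + Δλ = λ + λ_C(1 - cos θ)

Given:
- Initial wavelength λ = 11.5 pm
- Scattering angle θ = 49°
- Compton wavelength λ_C ≈ 2.4263 pm

Calculate the shift:
Δλ = 2.4263 × (1 - cos(49°))
Δλ = 2.4263 × 0.3439
Δλ = 0.8345 pm

Final wavelength:
λ' = 11.5 + 0.8345 = 12.3345 pm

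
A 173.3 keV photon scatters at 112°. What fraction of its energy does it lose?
0.3180 (or 31.80%)

Calculate initial and final photon energies:

Initial: E₀ = 173.3 keV → λ₀ = 7.1543 pm
Compton shift: Δλ = 3.3352 pm
Final wavelength: λ' = 10.4895 pm
Final energy: E' = 118.1980 keV

Fractional energy loss:
(E₀ - E')/E₀ = (173.3000 - 118.1980)/173.3000
= 55.1020/173.3000
= 0.3180
= 31.80%

(Intermediate values are shown rounded; full precision is carried through to the final answer.)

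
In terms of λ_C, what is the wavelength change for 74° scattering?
0.7244 λ_C

The Compton shift formula is:
Δλ = λ_C(1 - cos θ)

Dividing both sides by λ_C:
Δλ/λ_C = 1 - cos θ

For θ = 74°:
Δλ/λ_C = 1 - cos(74°)
Δλ/λ_C = 1 - 0.2756
Δλ/λ_C = 0.7244

This means the shift is 0.7244 × λ_C = 1.7575 pm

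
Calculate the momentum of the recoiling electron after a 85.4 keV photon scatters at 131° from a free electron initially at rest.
7.4172e-23 kg·m/s

The electron is initially at rest, so by conservation of momentum:
p⃗_e = p⃗₀ − p⃗'  (incident photon momentum minus scattered photon momentum)

Photon momentum magnitudes (p = h/λ = E/c):
λ₀ = hc/E₀ = 14.5181 pm → p₀ = h/λ₀ = 4.5640e-23 kg·m/s
Δλ = λ_C(1 − cos 131°) = 4.0181 pm
λ' = 18.5362 pm → p' = h/λ' = 3.5747e-23 kg·m/s

The scattered photon makes angle θ = 131° with the incident direction, so by the law of cosines:
|p⃗_e|² = p₀² + p'² − 2p₀p'cos θ
|p⃗_e|² = (4.5640e-23)² + (3.5747e-23)² − 2·4.5640e-23·3.5747e-23·cos(131°)
|p⃗_e| = 7.4172e-23 kg·m/s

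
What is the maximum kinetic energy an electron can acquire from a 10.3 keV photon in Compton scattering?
0.3991 keV

Maximum energy transfer occurs at θ = 180° (backscattering).

Initial photon: E₀ = 10.3 keV → λ₀ = 120.3730 pm

Maximum Compton shift (at 180°):
Δλ_max = 2λ_C = 2 × 2.4263 = 4.8526 pm

Final wavelength:
λ' = 120.3730 + 4.8526 = 125.2256 pm

Minimum photon energy (maximum energy to electron):
E'_min = hc/λ' = 9.9009 keV

Maximum electron kinetic energy:
K_max = E₀ - E'_min = 10.3000 - 9.9009 = 0.3991 keV

(Intermediate values are shown rounded; full precision is carried through to the final answer.)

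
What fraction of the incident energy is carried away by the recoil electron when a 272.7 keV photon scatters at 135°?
0.4767 (or 47.67%)

Calculate initial and final photon energies:

Initial: E₀ = 272.7 keV → λ₀ = 4.5465 pm
Compton shift: Δλ = 4.1420 pm
Final wavelength: λ' = 8.6885 pm
Final energy: E' = 142.6990 keV

Fractional energy loss:
(E₀ - E')/E₀ = (272.7000 - 142.6990)/272.7000
= 130.0010/272.7000
= 0.4767
= 47.67%

(Intermediate values are shown rounded; full precision is carried through to the final answer.)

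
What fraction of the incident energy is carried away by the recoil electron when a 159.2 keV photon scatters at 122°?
0.3228 (or 32.28%)

Calculate initial and final photon energies:

Initial: E₀ = 159.2 keV → λ₀ = 7.7880 pm
Compton shift: Δλ = 3.7121 pm
Final wavelength: λ' = 11.5000 pm
Final energy: E' = 107.8122 keV

Fractional energy loss:
(E₀ - E')/E₀ = (159.2000 - 107.8122)/159.2000
= 51.3878/159.2000
= 0.3228
= 32.28%

(Intermediate values are shown rounded; full precision is carried through to the final answer.)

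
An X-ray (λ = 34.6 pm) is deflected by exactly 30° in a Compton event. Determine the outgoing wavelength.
34.9251 pm

Using the Compton formula: λ' = λ + λ_C(1 − cos θ)

For θ = 30°, cos θ = √3/2 (exact) ≈ 0.8660, so:
1 − cos 30° = 1 − (√3/2) ≈ 0.1340

Δλ = λ_C × 0.1340 = 2.4263 × 0.1340 = 0.3251 pm

λ' = 34.6 + 0.3251 = 34.9251 pm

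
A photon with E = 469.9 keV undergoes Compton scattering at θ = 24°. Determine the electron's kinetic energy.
34.6063 keV

By energy conservation: K_e = E_initial - E_final

First find the scattered photon energy:
Initial wavelength: λ = hc/E = 2.6385 pm
Compton shift: Δλ = λ_C(1 - cos(24°)) = 0.2098 pm
Final wavelength: λ' = 2.6385 + 0.2098 = 2.8483 pm
Final photon energy: E' = hc/λ' = 435.2937 keV

Electron kinetic energy:
K_e = E - E' = 469.9000 - 435.2937 = 34.6063 keV

(Intermediate values are shown rounded; full precision is carried through to the final answer.)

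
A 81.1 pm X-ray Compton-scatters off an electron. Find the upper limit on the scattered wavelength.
85.9526 pm (at θ = 180°)

The Compton shift is Δλ = λ_C(1 − cos θ).

Since cos θ ranges from −1 to 1, the factor (1 − cos θ) ranges from 0 to 2; the maximum shift occurs at θ = 180° (backscattering):
Δλ_max = 2λ_C = 2 × 2.4263 pm = 4.8526 pm

Maximum scattered wavelength:
λ'_max = λ₀ + Δλ_max = 81.1 + 4.8526 = 85.9526 pm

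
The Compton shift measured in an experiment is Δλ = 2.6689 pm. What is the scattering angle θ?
95.74°

From the Compton formula Δλ = λ_C(1 - cos θ), we can solve for θ:

cos θ = 1 - Δλ/λ_C

Given:
- Δλ = 2.6689 pm
- λ_C = h/(m_e·c) ≈ 2.42631024 pm

cos θ = 1 - 2.6689/2.42631024
cos θ = 1 - 1.099983
cos θ = -0.099983

θ = arccos(-0.099983)
θ = 95.74°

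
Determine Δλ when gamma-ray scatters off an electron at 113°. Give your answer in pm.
3.3743 pm

Using the Compton scattering formula:
Δλ = λ_C(1 - cos θ)

where λ_C = h/(m_e·c) ≈ 2.4263 pm is the Compton wavelength of an electron.

For θ = 113°:
cos(113°) = -0.3907
1 - cos(113°) = 1.3907

Δλ = 2.4263 × 1.3907
Δλ = 3.3743 pm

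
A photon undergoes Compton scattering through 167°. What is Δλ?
4.7904 pm

Using the Compton scattering formula:
Δλ = λ_C(1 - cos θ)

where λ_C = h/(m_e·c) ≈ 2.4263 pm is the Compton wavelength of an electron.

For θ = 167°:
cos(167°) = -0.9744
1 - cos(167°) = 1.9744

Δλ = 2.4263 × 1.9744
Δλ = 4.7904 pm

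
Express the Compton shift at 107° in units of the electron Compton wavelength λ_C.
1.2924 λ_C

The Compton shift formula is:
Δλ = λ_C(1 - cos θ)

Dividing both sides by λ_C:
Δλ/λ_C = 1 - cos θ

For θ = 107°:
Δλ/λ_C = 1 - cos(107°)
Δλ/λ_C = 1 - -0.2924
Δλ/λ_C = 1.2924

This means the shift is 1.2924 × λ_C = 3.1357 pm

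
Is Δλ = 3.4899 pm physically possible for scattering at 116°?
Yes, consistent

Calculate the expected shift for θ = 116°:

Δλ_expected = λ_C(1 - cos(116°))
Δλ_expected = 2.4263 × (1 - cos(116°))
Δλ_expected = 2.4263 × 1.4384
Δλ_expected = 3.4899 pm

Given shift: 3.4899 pm
Expected shift: 3.4899 pm
Difference: 0.0000 pm

The values match. This is consistent with Compton scattering at the stated angle.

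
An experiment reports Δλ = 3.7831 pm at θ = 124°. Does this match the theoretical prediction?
Yes, consistent

Calculate the expected shift for θ = 124°:

Δλ_expected = λ_C(1 - cos(124°))
Δλ_expected = 2.4263 × (1 - cos(124°))
Δλ_expected = 2.4263 × 1.5592
Δλ_expected = 3.7831 pm

Given shift: 3.7831 pm
Expected shift: 3.7831 pm
Difference: 0.0000 pm

The values match. This is consistent with Compton scattering at the stated angle.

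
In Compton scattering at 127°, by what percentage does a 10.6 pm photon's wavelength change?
36.6651%

Calculate the Compton shift:
Δλ = λ_C(1 - cos(127°))
Δλ = 2.4263 × (1 - cos(127°))
Δλ = 2.4263 × 1.6018
Δλ = 3.8865 pm

Percentage change:
(Δλ/λ₀) × 100 = (3.8865/10.6) × 100
= 36.6651%

(Intermediate values are shown rounded; full precision is carried through to the final answer.)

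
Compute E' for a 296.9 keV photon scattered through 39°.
262.8638 keV

First convert energy to wavelength:
λ = hc/E, with hc ≈ 1239.842 keV·pm (i.e. 1239.842 eV·nm)

For E = 296.9 keV = 296900 eV:
λ = 1239.842 keV·pm / 296.9 keV
λ = 4.1760 pm

Calculate the Compton shift:
Δλ = λ_C(1 - cos(39°)) = 2.4263 × 0.2229
Δλ = 0.5407 pm

Final wavelength:
λ' = 4.1760 + 0.5407 = 4.7167 pm

Final energy:
E' = hc/λ' = 1239.842 / 4.7167 = 262.8638 keV

(Intermediate values are shown rounded; full precision is carried through to the final answer.)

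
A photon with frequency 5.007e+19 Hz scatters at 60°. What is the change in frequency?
8.436e+18 Hz (decrease)

Convert frequency to wavelength (c = 299792458 m/s):
λ₀ = c/f₀ = 299792458/5.007e+19 = 5.9874667e-12 m = 5.9875 pm

Calculate Compton shift:
Δλ = λ_C(1 - cos(60°)) = 1.2132 pm

Final wavelength:
λ' = λ₀ + Δλ = 5.9875 + 1.2132 = 7.2006 pm

Final frequency:
f' = c/λ' = 299792458/7.2006218e-12 = 4.1634246e+19 Hz

Frequency shift (decrease):
Δf = f₀ - f' = 5.007e+19 - 4.1634246e+19 = 8.436e+18 Hz

(Intermediate values are shown rounded; full precision is carried through to the final answer.)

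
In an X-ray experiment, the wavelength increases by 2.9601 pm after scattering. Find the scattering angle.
102.71°

From the Compton formula Δλ = λ_C(1 - cos θ), we can solve for θ:

cos θ = 1 - Δλ/λ_C

Given:
- Δλ = 2.9601 pm
- λ_C = h/(m_e·c) ≈ 2.42631024 pm

cos θ = 1 - 2.9601/2.42631024
cos θ = 1 - 1.220001
cos θ = -0.220001

θ = arccos(-0.220001)
θ = 102.71°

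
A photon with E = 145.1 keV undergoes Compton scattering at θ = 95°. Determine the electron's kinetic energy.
34.2268 keV

By energy conservation: K_e = E_initial - E_final

First find the scattered photon energy:
Initial wavelength: λ = hc/E = 8.5447 pm
Compton shift: Δλ = λ_C(1 - cos(95°)) = 2.6378 pm
Final wavelength: λ' = 8.5447 + 2.6378 = 11.1825 pm
Final photon energy: E' = hc/λ' = 110.8732 keV

Electron kinetic energy:
K_e = E - E' = 145.1000 - 110.8732 = 34.2268 keV

(Intermediate values are shown rounded; full precision is carried through to the final answer.)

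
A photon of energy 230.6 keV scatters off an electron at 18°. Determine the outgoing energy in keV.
225.6168 keV

First convert energy to wavelength:
λ = hc/E, with hc ≈ 1239.842 keV·pm (i.e. 1239.842 eV·nm)

For E = 230.6 keV = 230600 eV:
λ = 1239.842 keV·pm / 230.6 keV
λ = 5.3766 pm

Calculate the Compton shift:
Δλ = λ_C(1 - cos(18°)) = 2.4263 × 0.0489
Δλ = 0.1188 pm

Final wavelength:
λ' = 5.3766 + 0.1188 = 5.4953 pm

Final energy:
E' = hc/λ' = 1239.842 / 5.4953 = 225.6168 keV

(Intermediate values are shown rounded; full precision is carried through to the final answer.)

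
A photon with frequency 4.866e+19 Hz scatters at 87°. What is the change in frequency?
1.322e+19 Hz (decrease)

Convert frequency to wavelength (c = 299792458 m/s):
λ₀ = c/f₀ = 299792458/4.866e+19 = 6.1609630e-12 m = 6.1610 pm

Calculate Compton shift:
Δλ = λ_C(1 - cos(87°)) = 2.2993 pm

Final wavelength:
λ' = λ₀ + Δλ = 6.1610 + 2.2993 = 8.4603 pm

Final frequency:
f' = c/λ' = 299792458/8.4602899e-12 = 3.5435246e+19 Hz

Frequency shift (decrease):
Δf = f₀ - f' = 4.866e+19 - 3.5435246e+19 = 1.322e+19 Hz

(Intermediate values are shown rounded; full precision is carried through to the final answer.)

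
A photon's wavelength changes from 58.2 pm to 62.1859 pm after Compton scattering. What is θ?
130.00°

First find the wavelength shift:
Δλ = λ' - λ = 62.1859 - 58.2 = 3.9859 pm

Using Δλ = λ_C(1 - cos θ), with λ_C = h/(m_e·c) ≈ 2.42631024 pm:
cos θ = 1 - Δλ/λ_C
cos θ = 1 - 3.9859/2.42631024
cos θ = -0.642783

θ = arccos(-0.642783)
θ = 130.00°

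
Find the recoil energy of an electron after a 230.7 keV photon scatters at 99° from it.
79.1325 keV

By energy conservation: K_e = E_initial - E_final

First find the scattered photon energy:
Initial wavelength: λ = hc/E = 5.3743 pm
Compton shift: Δλ = λ_C(1 - cos(99°)) = 2.8059 pm
Final wavelength: λ' = 5.3743 + 2.8059 = 8.1801 pm
Final photon energy: E' = hc/λ' = 151.5675 keV

Electron kinetic energy:
K_e = E - E' = 230.7000 - 151.5675 = 79.1325 keV

(Intermediate values are shown rounded; full precision is carried through to the final answer.)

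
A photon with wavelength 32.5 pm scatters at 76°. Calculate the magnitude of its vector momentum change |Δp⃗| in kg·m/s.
2.4447e-23 kg·m/s

Photon momentum magnitude is p = h/λ.

Initial momentum:
p₀ = h/λ = 6.6261e-34/3.2500e-11 = 2.0388e-23 kg·m/s

After scattering:
λ' = λ + Δλ = 32.5 + 1.8393 = 34.3393 pm
p' = h/λ' = 6.6261e-34/3.4339e-11 = 1.9296e-23 kg·m/s

Momentum is a vector; the scattered photon's direction makes angle θ = 76° with the incident direction. The magnitude of the vector change Δp⃗ = p⃗₀ − p⃗' is found from the law of cosines:
|Δp⃗|² = p₀² + p'² − 2p₀p'cos θ
|Δp⃗|² = (2.0388e-23)² + (1.9296e-23)² − 2·2.0388e-23·1.9296e-23·cos(76°)
|Δp⃗| = 2.4447e-23 kg·m/s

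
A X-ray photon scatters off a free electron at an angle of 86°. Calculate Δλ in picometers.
2.2571 pm

Using the Compton scattering formula:
Δλ = λ_C(1 - cos θ)

where λ_C = h/(m_e·c) ≈ 2.4263 pm is the Compton wavelength of an electron.

For θ = 86°:
cos(86°) = 0.0698
1 - cos(86°) = 0.9302

Δλ = 2.4263 × 0.9302
Δλ = 2.2571 pm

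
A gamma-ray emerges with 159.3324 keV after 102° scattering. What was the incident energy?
255.6000 keV

Convert final energy to wavelength (hc ≈ 1239.842 keV·pm):
λ' = hc/E' = 1239.842 / 159.3324 = 7.7815 pm

Calculate the Compton shift:
Δλ = λ_C(1 - cos(102°))
Δλ = 2.4263 × (1 - cos(102°))
Δλ = 2.9308 pm

Initial wavelength:
λ = λ' - Δλ = 7.7815 - 2.9308 = 4.8507 pm

Initial energy:
E = hc/λ = 1239.842 / 4.8507 = 255.6000 keV

(Intermediate values are shown rounded; full precision is carried through to the final answer.)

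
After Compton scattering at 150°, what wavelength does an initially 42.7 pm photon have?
47.2276 pm

Using the Compton formula: λ' = λ + λ_C(1 − cos θ)

For θ = 150°, cos θ = -√3/2 (exact) ≈ -0.8660, so:
1 − cos 150° = 1 − (-√3/2) ≈ 1.8660

Δλ = λ_C × 1.8660 = 2.4263 × 1.8660 = 4.5276 pm

λ' = 42.7 + 4.5276 = 47.2276 pm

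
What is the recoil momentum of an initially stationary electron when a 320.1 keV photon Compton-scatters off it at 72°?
1.7577e-22 kg·m/s

The electron is initially at rest, so by conservation of momentum:
p⃗_e = p⃗₀ − p⃗'  (incident photon momentum minus scattered photon momentum)

Photon momentum magnitudes (p = h/λ = E/c):
λ₀ = hc/E₀ = 3.8733 pm → p₀ = h/λ₀ = 1.7107e-22 kg·m/s
Δλ = λ_C(1 − cos 72°) = 1.6765 pm
λ' = 5.5498 pm → p' = h/λ' = 1.1939e-22 kg·m/s

The scattered photon makes angle θ = 72° with the incident direction, so by the law of cosines:
|p⃗_e|² = p₀² + p'² − 2p₀p'cos θ
|p⃗_e|² = (1.7107e-22)² + (1.1939e-22)² − 2·1.7107e-22·1.1939e-22·cos(72°)
|p⃗_e| = 1.7577e-22 kg·m/s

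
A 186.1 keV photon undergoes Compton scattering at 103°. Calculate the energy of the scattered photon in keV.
128.6898 keV

First convert energy to wavelength:
λ = hc/E, with hc ≈ 1239.842 keV·pm (i.e. 1239.842 eV·nm)

For E = 186.1 keV = 186100 eV:
λ = 1239.842 keV·pm / 186.1 keV
λ = 6.6622 pm

Calculate the Compton shift:
Δλ = λ_C(1 - cos(103°)) = 2.4263 × 1.2250
Δλ = 2.9721 pm

Final wavelength:
λ' = 6.6622 + 2.9721 = 9.6343 pm

Final energy:
E' = hc/λ' = 1239.842 / 9.6343 = 128.6898 keV

(Intermediate values are shown rounded; full precision is carried through to the final answer.)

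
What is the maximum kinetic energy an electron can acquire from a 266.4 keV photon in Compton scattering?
135.9820 keV

Maximum energy transfer occurs at θ = 180° (backscattering).

Initial photon: E₀ = 266.4 keV → λ₀ = 4.6541 pm

Maximum Compton shift (at 180°):
Δλ_max = 2λ_C = 2 × 2.4263 = 4.8526 pm

Final wavelength:
λ' = 4.6541 + 4.8526 = 9.5067 pm

Minimum photon energy (maximum energy to electron):
E'_min = hc/λ' = 130.4180 keV

Maximum electron kinetic energy:
K_max = E₀ - E'_min = 266.4000 - 130.4180 = 135.9820 keV

(Intermediate values are shown rounded; full precision is carried through to the final answer.)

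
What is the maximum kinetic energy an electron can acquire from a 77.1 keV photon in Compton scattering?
17.8726 keV

Maximum energy transfer occurs at θ = 180° (backscattering).

Initial photon: E₀ = 77.1 keV → λ₀ = 16.0810 pm

Maximum Compton shift (at 180°):
Δλ_max = 2λ_C = 2 × 2.4263 = 4.8526 pm

Final wavelength:
λ' = 16.0810 + 4.8526 = 20.9336 pm

Minimum photon energy (maximum energy to electron):
E'_min = hc/λ' = 59.2274 keV

Maximum electron kinetic energy:
K_max = E₀ - E'_min = 77.1000 - 59.2274 = 17.8726 keV

(Intermediate values are shown rounded; full precision is carried through to the final answer.)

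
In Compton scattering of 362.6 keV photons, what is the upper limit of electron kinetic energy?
212.7146 keV

Maximum energy transfer occurs at θ = 180° (backscattering).

Initial photon: E₀ = 362.6 keV → λ₀ = 3.4193 pm

Maximum Compton shift (at 180°):
Δλ_max = 2λ_C = 2 × 2.4263 = 4.8526 pm

Final wavelength:
λ' = 3.4193 + 4.8526 = 8.2719 pm

Minimum photon energy (maximum energy to electron):
E'_min = hc/λ' = 149.8854 keV

Maximum electron kinetic energy:
K_max = E₀ - E'_min = 362.6000 - 149.8854 = 212.7146 keV

(Intermediate values are shown rounded; full precision is carried through to the final answer.)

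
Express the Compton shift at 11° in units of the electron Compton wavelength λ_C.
0.0184 λ_C

The Compton shift formula is:
Δλ = λ_C(1 - cos θ)

Dividing both sides by λ_C:
Δλ/λ_C = 1 - cos θ

For θ = 11°:
Δλ/λ_C = 1 - cos(11°)
Δλ/λ_C = 1 - 0.9816
Δλ/λ_C = 0.0184

This means the shift is 0.0184 × λ_C = 0.0446 pm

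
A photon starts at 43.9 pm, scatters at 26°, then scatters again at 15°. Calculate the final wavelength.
44.2282 pm

Apply Compton shift twice:

First scattering at θ₁ = 26°:
Δλ₁ = λ_C(1 - cos(26°))
Δλ₁ = 2.4263 × 0.1012
Δλ₁ = 0.2456 pm

After first scattering:
λ₁ = 43.9 + 0.2456 = 44.1456 pm

Second scattering at θ₂ = 15°:
Δλ₂ = λ_C(1 - cos(15°))
Δλ₂ = 2.4263 × 0.0341
Δλ₂ = 0.0827 pm

Final wavelength:
λ₂ = 44.1456 + 0.0827 = 44.2282 pm

Total shift: Δλ_total = 0.2456 + 0.0827 = 0.3282 pm

(Intermediate values are shown rounded; full precision is carried through to the final answer.)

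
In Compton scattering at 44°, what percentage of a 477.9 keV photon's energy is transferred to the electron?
0.2079 (or 20.79%)

Calculate initial and final photon energies:

Initial: E₀ = 477.9 keV → λ₀ = 2.5944 pm
Compton shift: Δλ = 0.6810 pm
Final wavelength: λ' = 3.2753 pm
Final energy: E' = 378.5404 keV

Fractional energy loss:
(E₀ - E')/E₀ = (477.9000 - 378.5404)/477.9000
= 99.3596/477.9000
= 0.2079
= 20.79%

(Intermediate values are shown rounded; full precision is carried through to the final answer.)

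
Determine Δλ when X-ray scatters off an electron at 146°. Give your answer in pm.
4.4378 pm

Using the Compton scattering formula:
Δλ = λ_C(1 - cos θ)

where λ_C = h/(m_e·c) ≈ 2.4263 pm is the Compton wavelength of an electron.

For θ = 146°:
cos(146°) = -0.8290
1 - cos(146°) = 1.8290

Δλ = 2.4263 × 1.8290
Δλ = 4.4378 pm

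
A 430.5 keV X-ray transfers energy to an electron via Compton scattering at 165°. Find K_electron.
268.4281 keV

By energy conservation: K_e = E_initial - E_final

First find the scattered photon energy:
Initial wavelength: λ = hc/E = 2.8800 pm
Compton shift: Δλ = λ_C(1 - cos(165°)) = 4.7699 pm
Final wavelength: λ' = 2.8800 + 4.7699 = 7.6500 pm
Final photon energy: E' = hc/λ' = 162.0719 keV

Electron kinetic energy:
K_e = E - E' = 430.5000 - 162.0719 = 268.4281 keV

(Intermediate values are shown rounded; full precision is carried through to the final answer.)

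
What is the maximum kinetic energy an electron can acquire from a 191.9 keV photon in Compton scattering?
82.3104 keV

Maximum energy transfer occurs at θ = 180° (backscattering).

Initial photon: E₀ = 191.9 keV → λ₀ = 6.4609 pm

Maximum Compton shift (at 180°):
Δλ_max = 2λ_C = 2 × 2.4263 = 4.8526 pm

Final wavelength:
λ' = 6.4609 + 4.8526 = 11.3135 pm

Minimum photon energy (maximum energy to electron):
E'_min = hc/λ' = 109.5896 keV

Maximum electron kinetic energy:
K_max = E₀ - E'_min = 191.9000 - 109.5896 = 82.3104 keV

(Intermediate values are shown rounded; full precision is carried through to the final answer.)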